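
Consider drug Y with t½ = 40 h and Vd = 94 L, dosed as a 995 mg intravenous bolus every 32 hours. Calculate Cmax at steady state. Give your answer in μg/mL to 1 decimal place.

k = ln2/t½ = ln2/40 ≈ 0.017329 h⁻¹; fraction remaining f = e^(−kτ) = e^(−0.017329×32) ≈ 0.5743.
Accumulation ratio R = 1/(1 − f) ≈ 1/0.4257 ≈ 2.3491.
Each bolus raises the concentration by D/Vd = 995/94 ≈ 10.585 μg/mL.
Cmax,ss = C₀/(1 − f) ≈ 10.585/0.4257 ≈ 24.865 μg/mL.

24.9 μg/mL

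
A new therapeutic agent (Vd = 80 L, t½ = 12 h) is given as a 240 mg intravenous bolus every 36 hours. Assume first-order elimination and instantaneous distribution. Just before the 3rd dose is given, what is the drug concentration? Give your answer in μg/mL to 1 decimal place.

0.4 μg/mL

f = (1/2)^(τ/t½) = (1/2)^(36/12) ≈ 0.1250.
C₀ = D/Vd = 240/80 ≈ 3.000 μg/mL.
Before the 3rd dose, 2 doses have been given. Superposition: Cmin = C₀·(f + f²).
≈ 3.000 × (0.1250 + 0.0156) ≈ 3.000 × 0.1406 ≈ 0.422 μg/mL.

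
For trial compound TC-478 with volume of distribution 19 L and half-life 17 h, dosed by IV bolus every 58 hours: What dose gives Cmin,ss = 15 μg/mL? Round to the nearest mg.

2748 mg

τ/t½ = 58/17 ≈ 3.4118, so f = (1/2)^(58/17) ≈ 0.093963.
Cmin,ss = (D/Vd)·f/(1−f), so D = Cmin,ss·Vd·(1−f)/f.
D = 15 × 19 × (1−f)/f ≈ 15 × 19 × 9.64249 ≈ 2748.11 mg.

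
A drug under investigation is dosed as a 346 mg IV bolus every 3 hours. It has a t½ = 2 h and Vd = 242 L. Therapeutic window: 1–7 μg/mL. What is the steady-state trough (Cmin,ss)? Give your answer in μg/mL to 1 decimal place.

Over one 3-h interval, 3/2 ≈ 1.5 half-lives elapse, leaving f ≈ 0.3536 of each dose.
Accumulation ratio R = 1/(1 − f) ≈ 1/0.6464 ≈ 1.5470.
Single-dose peak C₀ = D/Vd = 346/242 ≈ 1.430 μg/mL.
Steady-state peak Cmax,ss = C₀·R ≈ 1.430 × 1.5470 ≈ 2.212 μg/mL.
Steady-state trough Cmin,ss = Cmax,ss·f ≈ 2.212 × 0.3536 ≈ 0.782 μg/mL.
Trough 0.8 μg/mL vs MEC 1 μg/mL: subtherapeutic.

0.8 μg/mL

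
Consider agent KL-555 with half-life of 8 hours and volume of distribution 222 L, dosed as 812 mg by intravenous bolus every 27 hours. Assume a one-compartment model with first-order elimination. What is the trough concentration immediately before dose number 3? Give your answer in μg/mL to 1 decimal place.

f = (1/2)^(τ/t½) = (1/2)^(27/8) ≈ 0.0964.
C₀ = D/Vd = 812/222 ≈ 3.658 μg/mL.
Before the 3rd dose, 2 doses have been given. Superposition: Cmin = C₀·(f + f²).
≈ 3.658 × (0.0964 + 0.0093) ≈ 3.658 × 0.1057 ≈ 0.387 μg/mL.

0.4 μg/mL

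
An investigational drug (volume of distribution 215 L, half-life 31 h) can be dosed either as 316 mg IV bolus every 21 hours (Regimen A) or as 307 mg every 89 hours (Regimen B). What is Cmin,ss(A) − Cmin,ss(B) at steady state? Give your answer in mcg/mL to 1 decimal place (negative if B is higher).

2.2 mcg/mL

Regimen A: f = (1/2)^(21/31) ≈ 0.6253; Cmin,ss = (316/215)·f/(1−f) ≈ 2.453 mcg/mL.
Regimen B: f = (1/2)^(89/31) ≈ 0.1367; Cmin,ss = (307/215)·f/(1−f) ≈ 0.226 mcg/mL.
Difference ≈ 2.453 − 0.226 ≈ 2.227 mcg/mL.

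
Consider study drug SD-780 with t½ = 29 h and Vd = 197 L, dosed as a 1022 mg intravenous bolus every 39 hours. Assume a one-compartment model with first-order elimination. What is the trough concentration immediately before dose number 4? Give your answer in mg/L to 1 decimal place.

3.2 mg/L

f = (1/2)^(τ/t½) = (1/2)^(39/29) ≈ 0.3937.
C₀ = D/Vd = 1022/197 ≈ 5.188 mg/L.
Before the 4th dose, 3 doses have been given. Superposition: Cmin = C₀·(f + f² + … + f^3).
≈ 5.188 × (0.3937 + 0.1550 + 0.0610) ≈ 5.188 × 0.6097 ≈ 3.163 mg/L.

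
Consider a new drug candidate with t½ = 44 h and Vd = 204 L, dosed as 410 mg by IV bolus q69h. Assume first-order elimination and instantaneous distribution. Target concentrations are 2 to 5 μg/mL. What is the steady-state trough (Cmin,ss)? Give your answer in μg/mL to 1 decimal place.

1.0 μg/mL

k = ln2/t½ = ln2/44 ≈ 0.015753 h⁻¹; fraction remaining f = e^(−kτ) = e^(−0.015753×69) ≈ 0.3372.
Each bolus raises the concentration by D/Vd = 410/204 ≈ 2.010 μg/mL.
Steady-state trough Cmin,ss = C₀·f/(1−f) ≈ 2.010 × 0.3372/0.6628 ≈ 1.023 μg/mL.
Trough 1.0 μg/mL vs MEC 2 μg/mL: subtherapeutic.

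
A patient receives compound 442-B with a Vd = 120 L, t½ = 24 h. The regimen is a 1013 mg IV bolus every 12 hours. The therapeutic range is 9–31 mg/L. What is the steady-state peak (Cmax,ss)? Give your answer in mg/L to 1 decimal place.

28.8 mg/L

τ/t½ = 12/24 ≈ 0.5, so fraction remaining f = (1/2)^(12/24) ≈ 0.7071.
Accumulation ratio R = 1/(1 − f) ≈ 1/0.2929 ≈ 3.4141.
Single-dose peak C₀ = D/Vd = 1013/120 ≈ 8.442 mg/L.
Steady-state peak Cmax,ss = C₀·R ≈ 8.442 × 3.4141 ≈ 28.822 mg/L.
Peak 28.8 mg/L vs MTC 31 mg/L: below toxic threshold.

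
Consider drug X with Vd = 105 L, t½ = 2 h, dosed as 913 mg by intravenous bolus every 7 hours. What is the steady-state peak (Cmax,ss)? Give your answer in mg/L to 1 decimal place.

Over one 7-h interval, 7/2 ≈ 3.5 half-lives elapse, leaving f ≈ 0.0884 of each dose.
At steady state, accumulation factor R = 1/(1 − e^(−kτ)) ≈ 1.0970.
Single-dose peak C₀ = D/Vd = 913/105 ≈ 8.695 mg/L.
Cmax,ss = C₀/(1 − f) ≈ 8.695/0.9116 ≈ 9.538 mg/L.

9.5 mg/L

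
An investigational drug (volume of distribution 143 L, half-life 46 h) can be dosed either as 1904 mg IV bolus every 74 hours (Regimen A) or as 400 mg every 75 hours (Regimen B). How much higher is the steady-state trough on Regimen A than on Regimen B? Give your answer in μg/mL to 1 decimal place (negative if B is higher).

Regimen A: f = (1/2)^(74/46) ≈ 0.3279; Cmin,ss = (1904/143)·f/(1−f) ≈ 6.496 μg/mL.
Regimen B: f = (1/2)^(75/46) ≈ 0.3230; Cmin,ss = (400/143)·f/(1−f) ≈ 1.335 μg/mL.
Difference ≈ 6.496 − 1.335 ≈ 5.161 μg/mL.

5.2 μg/mL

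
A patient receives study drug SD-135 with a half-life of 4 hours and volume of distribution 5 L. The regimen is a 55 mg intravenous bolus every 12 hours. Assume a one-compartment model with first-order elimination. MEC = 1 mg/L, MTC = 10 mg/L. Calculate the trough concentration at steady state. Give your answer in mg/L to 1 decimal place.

τ = 12 h = 3 half-lives, so f = (1/2)^3 = 0.125.
Accumulation ratio R = 1/(1 − f) = 1/0.875 = 8/7.
Single-dose peak C₀ = D/Vd = 55/5 = 11 mg/L.
Steady-state peak Cmax,ss = C₀·R = 11 × 8/7 ≈ 12.571 mg/L.
Steady-state trough Cmin,ss = Cmax,ss·f ≈ 12.571 × 0.125 ≈ 1.571 mg/L.
Trough 1.6 mg/L vs MEC 1 mg/L: adequate.

1.6 mg/L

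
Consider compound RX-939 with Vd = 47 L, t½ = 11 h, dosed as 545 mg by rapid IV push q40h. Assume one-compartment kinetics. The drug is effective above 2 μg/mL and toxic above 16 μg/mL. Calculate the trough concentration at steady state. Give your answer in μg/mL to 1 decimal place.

Over one 40-h interval, 40/11 ≈ 3.6364 half-lives elapse, leaving f ≈ 0.0804 of each dose.
Accumulation ratio R = 1/(1 − f) ≈ 1/0.9196 ≈ 1.0874.
Single-dose peak C₀ = D/Vd = 545/47 ≈ 11.596 μg/mL.
Steady-state peak Cmax,ss = C₀·R ≈ 11.596 × 1.0874 ≈ 12.609 μg/mL.
One interval later, Cmin,ss = Cmax,ss·e^(−kτ) ≈ 12.609 × 0.0804 ≈ 1.014 μg/mL.
Trough 1.0 μg/mL vs MEC 2 μg/mL: subtherapeutic.

1.0 μg/mL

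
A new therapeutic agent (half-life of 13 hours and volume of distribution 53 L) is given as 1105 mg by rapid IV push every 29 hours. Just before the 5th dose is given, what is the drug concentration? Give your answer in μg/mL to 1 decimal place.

5.6 μg/mL

f = (1/2)^(τ/t½) = (1/2)^(29/13) ≈ 0.2130.
C₀ = D/Vd = 1105/53 ≈ 20.849 μg/mL.
Before the 5th dose, 4 doses have been given. Superposition: Cmin = C₀·(f + f² + … + f^4).
≈ 20.849 × (0.2130 + 0.0454 + 0.0097 + 0.0021) ≈ 20.849 × 0.2702 ≈ 5.633 μg/mL.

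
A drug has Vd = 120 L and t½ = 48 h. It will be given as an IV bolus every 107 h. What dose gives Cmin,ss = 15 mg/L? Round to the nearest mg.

τ/t½ = 107/48 ≈ 2.2292, so f = (1/2)^(107/48) ≈ 0.213282.
Cmin,ss = (D/Vd)·f/(1−f), so D = Cmin,ss·Vd·(1−f)/f.
D = 15 × 120 × (1−f)/f ≈ 15 × 120 × 3.68863 ≈ 6639.53 mg.

6640 mg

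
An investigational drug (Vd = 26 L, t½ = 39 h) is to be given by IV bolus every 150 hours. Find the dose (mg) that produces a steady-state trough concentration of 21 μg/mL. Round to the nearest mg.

7306 mg

τ/t½ = 150/39 ≈ 3.8462, so f = (1/2)^(150/39) ≈ 0.069533.
Cmin,ss = (D/Vd)·f/(1−f), so D = Cmin,ss·Vd·(1−f)/f.
D = 21 × 26 × (1−f)/f ≈ 21 × 26 × 13.38166 ≈ 7306.39 mg.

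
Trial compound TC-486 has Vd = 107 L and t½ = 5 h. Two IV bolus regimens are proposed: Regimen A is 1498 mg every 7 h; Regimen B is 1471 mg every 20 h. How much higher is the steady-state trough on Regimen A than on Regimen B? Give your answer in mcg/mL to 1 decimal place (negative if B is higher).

7.6 mcg/mL

Regimen A: f = (1/2)^(7/5) ≈ 0.3789; Cmin,ss = (1498/107)·f/(1−f) ≈ 8.541 mcg/mL.
Regimen B: f = (1/2)^(20/5) ≈ 0.0625; Cmin,ss = (1471/107)·f/(1−f) ≈ 0.917 mcg/mL.
Difference ≈ 8.541 − 0.917 ≈ 7.624 mcg/mL.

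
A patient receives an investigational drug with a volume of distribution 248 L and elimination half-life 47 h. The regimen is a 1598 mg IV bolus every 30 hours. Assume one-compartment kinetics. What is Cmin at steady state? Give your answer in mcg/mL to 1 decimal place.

11.6 mcg/mL

k = ln2/t½ = ln2/47 ≈ 0.014748 h⁻¹; fraction remaining f = e^(−kτ) = e^(−0.014748×30) ≈ 0.6425.
Each bolus raises the concentration by D/Vd = 1598/248 ≈ 6.444 mcg/mL.
Steady-state trough Cmin,ss = C₀·f/(1−f) ≈ 6.444 × 0.6425/0.3575 ≈ 11.581 mcg/mL.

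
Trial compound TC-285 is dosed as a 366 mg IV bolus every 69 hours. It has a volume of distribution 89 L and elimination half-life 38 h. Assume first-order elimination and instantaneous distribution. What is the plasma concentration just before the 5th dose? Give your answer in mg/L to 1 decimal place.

f = (1/2)^(τ/t½) = (1/2)^(69/38) ≈ 0.2840.
C₀ = D/Vd = 366/89 ≈ 4.112 mg/L.
Before the 5th dose, 4 doses have been given. Superposition: Cmin = C₀·(f + f² + … + f^4).
≈ 4.112 × (0.2840 + 0.0807 + 0.0229 + 0.0065) ≈ 4.112 × 0.3941 ≈ 1.621 mg/L.

1.6 mg/L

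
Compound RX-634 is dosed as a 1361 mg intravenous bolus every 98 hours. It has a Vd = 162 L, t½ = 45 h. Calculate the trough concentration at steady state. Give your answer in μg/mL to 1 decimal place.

2.4 μg/mL

Over one 98-h interval, 98/45 ≈ 2.1778 half-lives elapse, leaving f ≈ 0.2210 of each dose.
Each bolus raises the concentration by D/Vd = 1361/162 ≈ 8.401 μg/mL.
Steady-state trough Cmin,ss = C₀·f/(1−f) ≈ 8.401 × 0.2210/0.7790 ≈ 2.383 μg/mL.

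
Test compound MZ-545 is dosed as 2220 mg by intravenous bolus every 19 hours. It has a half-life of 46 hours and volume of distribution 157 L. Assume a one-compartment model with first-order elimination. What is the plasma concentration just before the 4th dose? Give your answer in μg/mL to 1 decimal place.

24.6 μg/mL

f = (1/2)^(τ/t½) = (1/2)^(19/46) ≈ 0.7510.
C₀ = D/Vd = 2220/157 ≈ 14.140 μg/mL.
Before the 4th dose, 3 doses have been given. Superposition: Cmin = C₀·(f + f² + … + f^3).
≈ 14.140 × (0.7510 + 0.5640 + 0.4236) ≈ 14.140 × 1.7386 ≈ 24.584 μg/mL.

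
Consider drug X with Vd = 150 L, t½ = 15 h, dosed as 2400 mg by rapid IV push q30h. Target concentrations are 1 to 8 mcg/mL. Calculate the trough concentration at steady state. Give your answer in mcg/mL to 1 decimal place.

5.3 mcg/mL

τ = 30 h = 2 half-lives, so f = (1/2)^2 = 0.25.
Accumulation ratio R = 1/(1 − f) = 1/0.75 = 4/3.
Single-dose peak C₀ = D/Vd = 2400/150 = 16 mcg/mL.
Steady-state peak Cmax,ss = C₀·R = 16 × 4/3 ≈ 21.333 mcg/mL.
Steady-state trough Cmin,ss = Cmax,ss·f ≈ 21.333 × 0.25 ≈ 5.333 mcg/mL.
Trough 5.3 mcg/mL vs MEC 1 mcg/mL: adequate.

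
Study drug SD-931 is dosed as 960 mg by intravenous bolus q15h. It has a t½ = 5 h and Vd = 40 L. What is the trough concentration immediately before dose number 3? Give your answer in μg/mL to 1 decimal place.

f = (1/2)^(τ/t½) = (1/2)^(15/5) ≈ 0.1250.
C₀ = D/Vd = 960/40 ≈ 24.000 μg/mL.
Before the 3rd dose, 2 doses have been given. Superposition: Cmin = C₀·(f + f²).
≈ 24.000 × (0.1250 + 0.0156) ≈ 24.000 × 0.1406 ≈ 3.374 μg/mL.

3.4 μg/mL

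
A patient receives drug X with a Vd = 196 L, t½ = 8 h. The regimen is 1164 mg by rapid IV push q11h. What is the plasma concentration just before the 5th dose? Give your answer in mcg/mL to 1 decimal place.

3.6 mcg/mL

f = (1/2)^(τ/t½) = (1/2)^(11/8) ≈ 0.3856.
C₀ = D/Vd = 1164/196 ≈ 5.939 mcg/mL.
Before the 5th dose, 4 doses have been given. Superposition: Cmin = C₀·(f + f² + … + f^4).
≈ 5.939 × (0.3856 + 0.1487 + 0.0573 + 0.0221) ≈ 5.939 × 0.6137 ≈ 3.645 mcg/mL.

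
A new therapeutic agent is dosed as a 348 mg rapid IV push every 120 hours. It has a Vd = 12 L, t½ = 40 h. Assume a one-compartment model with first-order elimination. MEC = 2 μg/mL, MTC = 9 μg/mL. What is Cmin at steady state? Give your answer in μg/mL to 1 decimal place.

The dosing interval is 3 half-lives, so f = 2^(−3) = 0.125.
At steady state, R = 1/(1 − 0.125) = 8/7.
Single-dose peak C₀ = D/Vd = 348/12 = 29 μg/mL.
Steady-state peak Cmax,ss = C₀·R = 29 × 8/7 ≈ 33.143 μg/mL.
Steady-state trough Cmin,ss = Cmax,ss·f ≈ 33.143 × 0.125 ≈ 4.143 μg/mL.
Trough 4.1 μg/mL vs MEC 2 μg/mL: adequate.

4.1 μg/mL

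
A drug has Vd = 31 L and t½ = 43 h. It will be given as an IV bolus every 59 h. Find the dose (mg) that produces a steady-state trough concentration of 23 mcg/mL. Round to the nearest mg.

τ/t½ = 59/43 ≈ 1.3721, so f = (1/2)^(59/43) ≈ 0.386330.
Cmin,ss = (D/Vd)·f/(1−f), so D = Cmin,ss·Vd·(1−f)/f.
D = 23 × 31 × (1−f)/f ≈ 23 × 31 × 1.58846 ≈ 1132.57 mg.

1133 mg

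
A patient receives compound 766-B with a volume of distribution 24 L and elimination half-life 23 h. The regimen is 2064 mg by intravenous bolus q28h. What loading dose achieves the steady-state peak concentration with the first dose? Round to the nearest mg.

f = (1/2)^(28/23) ≈ 0.430060; accumulation ratio R = 1/(1−f) ≈ 1.75457.
Loading dose to hit Cmax,ss on first dose: D_load = D_maint·R ≈ 2064 × 1.75457 ≈ 3621.43 mg.

3621 mg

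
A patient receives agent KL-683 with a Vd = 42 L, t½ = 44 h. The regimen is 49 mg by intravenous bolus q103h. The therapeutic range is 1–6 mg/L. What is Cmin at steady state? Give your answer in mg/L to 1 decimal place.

τ/t½ = 103/44 ≈ 2.3409, so fraction remaining f = (1/2)^(103/44) ≈ 0.1974.
Accumulation ratio R = 1/(1 − f) ≈ 1/0.8026 ≈ 1.2460.
Each bolus raises the concentration by D/Vd = 49/42 ≈ 1.167 mg/L.
Steady-state peak Cmax,ss = C₀·R ≈ 1.167 × 1.2460 ≈ 1.454 mg/L.
Steady-state trough Cmin,ss = Cmax,ss·f ≈ 1.454 × 0.1974 ≈ 0.287 mg/L.
Trough 0.3 mg/L vs MEC 1 mg/L: subtherapeutic.

0.3 mg/L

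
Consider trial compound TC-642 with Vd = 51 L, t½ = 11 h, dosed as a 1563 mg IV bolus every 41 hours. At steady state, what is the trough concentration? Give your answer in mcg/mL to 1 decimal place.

2.5 mcg/mL

Over one 41-h interval, 41/11 ≈ 3.7273 half-lives elapse, leaving f ≈ 0.0755 of each dose.
Accumulation ratio R = 1/(1 − f) ≈ 1/0.9245 ≈ 1.0817.
Single-dose peak C₀ = D/Vd = 1563/51 ≈ 30.647 mcg/mL.
Cmax,ss = C₀/(1 − f) ≈ 30.647/0.9245 ≈ 33.150 mcg/mL.
Steady-state trough Cmin,ss = Cmax,ss·f ≈ 33.150 × 0.0755 ≈ 2.503 mcg/mL.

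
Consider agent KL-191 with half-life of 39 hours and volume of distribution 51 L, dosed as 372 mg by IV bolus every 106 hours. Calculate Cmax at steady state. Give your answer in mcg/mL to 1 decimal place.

Over one 106-h interval, 106/39 ≈ 2.7179 half-lives elapse, leaving f ≈ 0.1520 of each dose.
At steady state, accumulation factor R = 1/(1 − e^(−kτ)) ≈ 1.1792.
Each bolus raises the concentration by D/Vd = 372/51 ≈ 7.294 mcg/mL.
Steady-state peak Cmax,ss = C₀·R ≈ 7.294 × 1.1792 ≈ 8.601 mcg/mL.

8.6 mcg/mL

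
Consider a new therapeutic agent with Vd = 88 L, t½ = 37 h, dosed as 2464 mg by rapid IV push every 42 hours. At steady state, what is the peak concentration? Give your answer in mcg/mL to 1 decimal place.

51.4 mcg/mL

τ/t½ = 42/37 ≈ 1.1351, so fraction remaining f = (1/2)^(42/37) ≈ 0.4553.
Accumulation ratio R = 1/(1 − f) ≈ 1/0.5447 ≈ 1.8359.
Single-dose peak C₀ = D/Vd = 2464/88 ≈ 28.000 mcg/mL.
Cmax,ss = C₀/(1 − f) ≈ 28.000/0.5447 ≈ 51.404 mcg/mL.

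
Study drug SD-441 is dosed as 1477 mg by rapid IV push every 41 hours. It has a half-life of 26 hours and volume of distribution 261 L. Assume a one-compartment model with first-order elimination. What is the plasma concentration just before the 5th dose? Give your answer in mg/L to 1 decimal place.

f = (1/2)^(τ/t½) = (1/2)^(41/26) ≈ 0.3352.
C₀ = D/Vd = 1477/261 ≈ 5.659 mg/L.
Before the 5th dose, 4 doses have been given. Superposition: Cmin = C₀·(f + f² + … + f^4).
≈ 5.659 × (0.3352 + 0.1124 + 0.0377 + 0.0126) ≈ 5.659 × 0.4979 ≈ 2.818 mg/L.

2.8 mg/L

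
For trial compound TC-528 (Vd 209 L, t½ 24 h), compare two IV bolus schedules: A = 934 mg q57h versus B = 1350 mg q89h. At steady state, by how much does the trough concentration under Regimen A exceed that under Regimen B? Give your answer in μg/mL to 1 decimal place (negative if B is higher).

Regimen A: f = (1/2)^(57/24) ≈ 0.1928; Cmin,ss = (934/209)·f/(1−f) ≈ 1.067 μg/mL.
Regimen B: f = (1/2)^(89/24) ≈ 0.0765; Cmin,ss = (1350/209)·f/(1−f) ≈ 0.535 μg/mL.
Difference ≈ 1.067 − 0.535 ≈ 0.532 μg/mL.

0.5 μg/mL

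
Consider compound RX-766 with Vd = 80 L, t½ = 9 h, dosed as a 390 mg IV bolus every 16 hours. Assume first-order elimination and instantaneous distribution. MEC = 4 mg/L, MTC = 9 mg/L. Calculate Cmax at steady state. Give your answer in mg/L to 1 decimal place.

τ/t½ = 16/9 ≈ 1.7778, so fraction remaining f = (1/2)^(16/9) ≈ 0.2916.
At steady state, accumulation factor R = 1/(1 − e^(−kτ)) ≈ 1.4116.
Each bolus raises the concentration by D/Vd = 390/80 ≈ 4.875 mg/L.
Steady-state peak Cmax,ss = C₀·R ≈ 4.875 × 1.4116 ≈ 6.882 mg/L.
Peak 6.9 mg/L vs MTC 9 mg/L: below toxic threshold.

6.9 mg/L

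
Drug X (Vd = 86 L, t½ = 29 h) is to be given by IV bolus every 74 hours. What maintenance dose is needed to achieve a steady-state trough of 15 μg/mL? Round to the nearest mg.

6274 mg

τ/t½ = 74/29 ≈ 2.5517, so f = (1/2)^(74/29) ≈ 0.170551.
Cmin,ss = (D/Vd)·f/(1−f), so D = Cmin,ss·Vd·(1−f)/f.
D = 15 × 86 × (1−f)/f ≈ 15 × 86 × 4.86335 ≈ 6273.72 mg.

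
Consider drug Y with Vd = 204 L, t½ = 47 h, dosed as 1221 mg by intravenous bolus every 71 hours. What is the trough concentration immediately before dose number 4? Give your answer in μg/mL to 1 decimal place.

f = (1/2)^(τ/t½) = (1/2)^(71/47) ≈ 0.3510.
C₀ = D/Vd = 1221/204 ≈ 5.985 μg/mL.
Before the 4th dose, 3 doses have been given. Superposition: Cmin = C₀·(f + f² + … + f^3).
≈ 5.985 × (0.3510 + 0.1232 + 0.0432) ≈ 5.985 × 0.5174 ≈ 3.097 μg/mL.

3.1 μg/mL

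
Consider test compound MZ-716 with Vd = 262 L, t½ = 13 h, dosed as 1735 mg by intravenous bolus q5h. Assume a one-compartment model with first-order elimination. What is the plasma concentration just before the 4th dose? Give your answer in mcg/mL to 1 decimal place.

11.9 mcg/mL

f = (1/2)^(τ/t½) = (1/2)^(5/13) ≈ 0.7660.
C₀ = D/Vd = 1735/262 ≈ 6.622 mcg/mL.
Before the 4th dose, 3 doses have been given. Superposition: Cmin = C₀·(f + f² + … + f^3).
≈ 6.622 × (0.7660 + 0.5868 + 0.4495) ≈ 6.622 × 1.8023 ≈ 11.935 mcg/mL.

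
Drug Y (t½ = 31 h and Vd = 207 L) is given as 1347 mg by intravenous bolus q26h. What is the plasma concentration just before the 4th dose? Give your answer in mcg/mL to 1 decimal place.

f = (1/2)^(τ/t½) = (1/2)^(26/31) ≈ 0.5591.
C₀ = D/Vd = 1347/207 ≈ 6.507 mcg/mL.
Before the 4th dose, 3 doses have been given. Superposition: Cmin = C₀·(f + f² + … + f^3).
≈ 6.507 × (0.5591 + 0.3126 + 0.1748) ≈ 6.507 × 1.0465 ≈ 6.810 mcg/mL.

6.8 mcg/mL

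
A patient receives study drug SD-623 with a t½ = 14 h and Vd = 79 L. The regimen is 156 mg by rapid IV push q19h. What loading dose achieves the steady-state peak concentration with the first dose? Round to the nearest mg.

f = (1/2)^(19/14) ≈ 0.390355; accumulation ratio R = 1/(1−f) ≈ 1.64030.
Loading dose to hit Cmax,ss on first dose: D_load = D_maint·R ≈ 156 × 1.64030 ≈ 255.89 mg.

256 mg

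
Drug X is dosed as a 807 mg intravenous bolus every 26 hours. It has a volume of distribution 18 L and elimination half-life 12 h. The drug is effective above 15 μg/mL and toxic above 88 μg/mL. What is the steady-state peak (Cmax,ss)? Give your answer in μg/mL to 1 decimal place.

Over one 26-h interval, 26/12 ≈ 2.1667 half-lives elapse, leaving f ≈ 0.2227 of each dose.
At steady state, accumulation factor R = 1/(1 − e^(−kτ)) ≈ 1.2865.
Each bolus raises the concentration by D/Vd = 807/18 ≈ 44.833 μg/mL.
Steady-state peak Cmax,ss = C₀·R ≈ 44.833 × 1.2865 ≈ 57.678 μg/mL.
Peak 57.7 μg/mL vs MTC 88 μg/mL: below toxic threshold.

57.7 μg/mL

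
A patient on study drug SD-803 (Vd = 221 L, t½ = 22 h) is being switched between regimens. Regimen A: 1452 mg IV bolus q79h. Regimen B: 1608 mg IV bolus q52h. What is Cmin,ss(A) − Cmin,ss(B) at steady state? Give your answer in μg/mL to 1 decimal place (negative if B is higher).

-1.2 μg/mL

Regimen A: f = (1/2)^(79/22) ≈ 0.0830; Cmin,ss = (1452/221)·f/(1−f) ≈ 0.595 μg/mL.
Regimen B: f = (1/2)^(52/22) ≈ 0.1943; Cmin,ss = (1608/221)·f/(1−f) ≈ 1.755 μg/mL.
Difference ≈ 0.595 − 1.755 ≈ -1.160 μg/mL.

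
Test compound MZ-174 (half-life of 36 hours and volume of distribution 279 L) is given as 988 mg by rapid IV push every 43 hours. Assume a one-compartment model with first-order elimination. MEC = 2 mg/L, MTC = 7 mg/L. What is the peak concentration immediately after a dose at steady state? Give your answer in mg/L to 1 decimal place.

τ/t½ = 43/36 ≈ 1.1944, so fraction remaining f = (1/2)^(43/36) ≈ 0.4370.
Accumulation ratio R = 1/(1 − f) ≈ 1/0.5630 ≈ 1.7762.
Each bolus raises the concentration by D/Vd = 988/279 ≈ 3.541 mg/L.
Steady-state peak Cmax,ss = C₀·R ≈ 3.541 × 1.7762 ≈ 6.290 mg/L.
Peak 6.3 mg/L vs MTC 7 mg/L: below toxic threshold.

6.3 mg/L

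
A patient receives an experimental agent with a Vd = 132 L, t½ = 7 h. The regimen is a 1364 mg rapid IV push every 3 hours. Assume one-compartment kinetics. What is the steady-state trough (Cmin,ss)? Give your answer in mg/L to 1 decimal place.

τ/t½ = 3/7 ≈ 0.42857, so fraction remaining f = (1/2)^(3/7) ≈ 0.7430.
Single-dose peak C₀ = D/Vd = 1364/132 ≈ 10.333 mg/L.
Steady-state trough Cmin,ss = C₀·f/(1−f) ≈ 10.333 × 0.7430/0.2570 ≈ 29.873 mg/L.

29.9 mg/L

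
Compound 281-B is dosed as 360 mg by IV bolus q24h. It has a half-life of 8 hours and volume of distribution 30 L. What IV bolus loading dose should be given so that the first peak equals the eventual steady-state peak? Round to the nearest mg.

411 mg

f = (1/2)^(24/8) ≈ 0.125000; accumulation ratio R = 1/(1−f) ≈ 1.14286.
Loading dose to hit Cmax,ss on first dose: D_load = D_maint·R ≈ 360 × 1.14286 ≈ 411.43 mg.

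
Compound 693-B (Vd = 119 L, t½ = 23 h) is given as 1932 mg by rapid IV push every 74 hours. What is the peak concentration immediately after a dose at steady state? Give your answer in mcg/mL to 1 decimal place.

Over one 74-h interval, 74/23 ≈ 3.2174 half-lives elapse, leaving f ≈ 0.1075 of each dose.
Accumulation ratio R = 1/(1 − f) ≈ 1/0.8925 ≈ 1.1204.
Single-dose peak C₀ = D/Vd = 1932/119 ≈ 16.235 mcg/mL.
Steady-state peak Cmax,ss = C₀·R ≈ 16.235 × 1.1204 ≈ 18.190 mcg/mL.

18.2 mcg/mL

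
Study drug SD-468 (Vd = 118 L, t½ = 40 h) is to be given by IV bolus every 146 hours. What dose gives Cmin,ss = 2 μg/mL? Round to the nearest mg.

τ/t½ = 146/40 ≈ 3.65, so f = (1/2)^(146/40) ≈ 0.079660.
Cmin,ss = (D/Vd)·f/(1−f), so D = Cmin,ss·Vd·(1−f)/f.
D = 2 × 118 × (1−f)/f ≈ 2 × 118 × 11.55335 ≈ 2726.59 mg.

2727 mg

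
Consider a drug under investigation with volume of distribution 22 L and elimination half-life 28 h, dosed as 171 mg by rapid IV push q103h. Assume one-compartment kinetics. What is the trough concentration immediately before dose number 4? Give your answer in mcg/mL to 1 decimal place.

f = (1/2)^(τ/t½) = (1/2)^(103/28) ≈ 0.0781.
C₀ = D/Vd = 171/22 ≈ 7.773 mcg/mL.
Before the 4th dose, 3 doses have been given. Superposition: Cmin = C₀·(f + f² + … + f^3).
≈ 7.773 × (0.0781 + 0.0061 + 0.0005) ≈ 7.773 × 0.0847 ≈ 0.658 mcg/mL.

0.7 mcg/mL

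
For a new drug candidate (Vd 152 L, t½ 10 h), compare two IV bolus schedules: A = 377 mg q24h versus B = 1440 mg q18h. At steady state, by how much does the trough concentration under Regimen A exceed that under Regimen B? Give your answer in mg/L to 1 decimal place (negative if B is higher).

-3.2 mg/L

Regimen A: f = (1/2)^(24/10) ≈ 0.1895; Cmin,ss = (377/152)·f/(1−f) ≈ 0.580 mg/L.
Regimen B: f = (1/2)^(18/10) ≈ 0.2872; Cmin,ss = (1440/152)·f/(1−f) ≈ 3.817 mg/L.
Difference ≈ 0.580 − 3.817 ≈ -3.237 mg/L.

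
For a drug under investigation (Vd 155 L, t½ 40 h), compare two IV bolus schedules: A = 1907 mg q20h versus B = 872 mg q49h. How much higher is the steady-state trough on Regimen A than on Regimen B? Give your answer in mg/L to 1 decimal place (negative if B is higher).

Regimen A: f = (1/2)^(20/40) ≈ 0.7071; Cmin,ss = (1907/155)·f/(1−f) ≈ 29.702 mg/L.
Regimen B: f = (1/2)^(49/40) ≈ 0.4278; Cmin,ss = (872/155)·f/(1−f) ≈ 4.206 mg/L.
Difference ≈ 29.702 − 4.206 ≈ 25.496 mg/L.

25.5 mg/L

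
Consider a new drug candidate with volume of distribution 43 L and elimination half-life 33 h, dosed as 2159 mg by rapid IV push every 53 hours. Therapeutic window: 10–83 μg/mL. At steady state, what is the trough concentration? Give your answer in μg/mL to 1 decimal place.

τ/t½ = 53/33 ≈ 1.6061, so fraction remaining f = (1/2)^(53/33) ≈ 0.3285.
Each bolus raises the concentration by D/Vd = 2159/43 ≈ 50.209 μg/mL.
Steady-state trough Cmin,ss = C₀·f/(1−f) ≈ 50.209 × 0.3285/0.6715 ≈ 24.562 μg/mL.
Trough 24.6 μg/mL vs MEC 10 μg/mL: adequate.

24.6 μg/mL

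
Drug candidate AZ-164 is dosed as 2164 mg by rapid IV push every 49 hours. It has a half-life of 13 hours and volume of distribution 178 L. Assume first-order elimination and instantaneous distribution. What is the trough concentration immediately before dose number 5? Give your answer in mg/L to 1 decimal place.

f = (1/2)^(τ/t½) = (1/2)^(49/13) ≈ 0.0733.
C₀ = D/Vd = 2164/178 ≈ 12.157 mg/L.
Before the 5th dose, 4 doses have been given. Superposition: Cmin = C₀·(f + f² + … + f^4).
≈ 12.157 × (0.0733 + 0.0054 + 0.0004 + 0.0000) ≈ 12.157 × 0.0791 ≈ 0.962 mg/L.

1.0 mg/L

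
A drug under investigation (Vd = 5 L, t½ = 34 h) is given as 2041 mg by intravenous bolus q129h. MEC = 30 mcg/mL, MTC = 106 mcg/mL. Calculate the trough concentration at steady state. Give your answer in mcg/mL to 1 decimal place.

τ/t½ = 129/34 ≈ 3.7941, so fraction remaining f = (1/2)^(129/34) ≈ 0.0721.
Single-dose peak C₀ = D/Vd = 2041/5 ≈ 408.200 mcg/mL.
Steady-state trough Cmin,ss = C₀·f/(1−f) ≈ 408.200 × 0.0721/0.9279 ≈ 31.718 mcg/mL.
Trough 31.7 mcg/mL vs MEC 30 mcg/mL: adequate.

31.7 mcg/mL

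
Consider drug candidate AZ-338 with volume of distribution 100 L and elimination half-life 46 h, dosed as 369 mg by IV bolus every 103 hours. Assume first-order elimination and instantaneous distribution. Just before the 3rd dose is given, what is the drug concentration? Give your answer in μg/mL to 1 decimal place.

f = (1/2)^(τ/t½) = (1/2)^(103/46) ≈ 0.2118.
C₀ = D/Vd = 369/100 ≈ 3.690 μg/mL.
Before the 3rd dose, 2 doses have been given. Superposition: Cmin = C₀·(f + f²).
≈ 3.690 × (0.2118 + 0.0449) ≈ 3.690 × 0.2567 ≈ 0.947 μg/mL.

0.9 μg/mL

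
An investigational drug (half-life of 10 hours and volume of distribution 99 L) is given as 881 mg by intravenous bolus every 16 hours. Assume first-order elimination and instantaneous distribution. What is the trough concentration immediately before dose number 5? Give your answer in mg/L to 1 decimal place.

f = (1/2)^(τ/t½) = (1/2)^(16/10) ≈ 0.3299.
C₀ = D/Vd = 881/99 ≈ 8.899 mg/L.
Before the 5th dose, 4 doses have been given. Superposition: Cmin = C₀·(f + f² + … + f^4).
≈ 8.899 × (0.3299 + 0.1088 + 0.0359 + 0.0118) ≈ 8.899 × 0.4864 ≈ 4.328 mg/L.

4.3 mg/L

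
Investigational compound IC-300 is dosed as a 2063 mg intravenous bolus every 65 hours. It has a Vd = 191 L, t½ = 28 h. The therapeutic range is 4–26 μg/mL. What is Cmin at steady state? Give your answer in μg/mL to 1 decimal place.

2.7 μg/mL

Over one 65-h interval, 65/28 ≈ 2.3214 half-lives elapse, leaving f ≈ 0.2001 of each dose.
Accumulation ratio R = 1/(1 − f) ≈ 1/0.7999 ≈ 1.2502.
Single-dose peak C₀ = D/Vd = 2063/191 ≈ 10.801 μg/mL.
Cmax,ss = C₀/(1 − f) ≈ 10.801/0.7999 ≈ 13.503 μg/mL.
One interval later, Cmin,ss = Cmax,ss·e^(−kτ) ≈ 13.503 × 0.2001 ≈ 2.702 μg/mL.
Trough 2.7 μg/mL vs MEC 4 μg/mL: subtherapeutic.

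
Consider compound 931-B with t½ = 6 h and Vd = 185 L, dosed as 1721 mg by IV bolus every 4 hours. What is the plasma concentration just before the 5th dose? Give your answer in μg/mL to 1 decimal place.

13.3 μg/mL

f = (1/2)^(τ/t½) = (1/2)^(4/6) ≈ 0.6300.
C₀ = D/Vd = 1721/185 ≈ 9.303 μg/mL.
Before the 5th dose, 4 doses have been given. Superposition: Cmin = C₀·(f + f² + … + f^4).
≈ 9.303 × (0.6300 + 0.3969 + 0.2500 + 0.1575) ≈ 9.303 × 1.4344 ≈ 13.344 μg/mL.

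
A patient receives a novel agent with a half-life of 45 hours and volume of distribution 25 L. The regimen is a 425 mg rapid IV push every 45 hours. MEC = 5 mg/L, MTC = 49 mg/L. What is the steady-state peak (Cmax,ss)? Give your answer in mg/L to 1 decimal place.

34.0 mg/L

τ = 45 h = 1 half-life, so f = (1/2)^1 = 0.5.
Accumulation ratio R = 1/(1 − f) = 1/0.5 = 2/1.
Single-dose peak C₀ = D/Vd = 425/25 = 17 mg/L.
Steady-state peak Cmax,ss = C₀·R = 17 × 2/1 ≈ 34.000 mg/L.
Peak 34.0 mg/L vs MTC 49 mg/L: below toxic threshold.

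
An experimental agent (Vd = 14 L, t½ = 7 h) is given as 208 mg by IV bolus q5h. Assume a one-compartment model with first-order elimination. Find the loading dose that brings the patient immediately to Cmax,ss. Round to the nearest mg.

f = (1/2)^(5/7) ≈ 0.609507; accumulation ratio R = 1/(1−f) ≈ 2.56087.
Loading dose to hit Cmax,ss on first dose: D_load = D_maint·R ≈ 208 × 2.56087 ≈ 532.66 mg.

533 mg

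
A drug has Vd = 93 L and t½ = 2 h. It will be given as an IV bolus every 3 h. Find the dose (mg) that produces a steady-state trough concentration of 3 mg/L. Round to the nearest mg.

510 mg

τ/t½ = 3/2 ≈ 1.5, so f = (1/2)^(3/2) ≈ 0.353553.
Cmin,ss = (D/Vd)·f/(1−f), so D = Cmin,ss·Vd·(1−f)/f.
D = 3 × 93 × (1−f)/f ≈ 3 × 93 × 1.82843 ≈ 510.13 mg.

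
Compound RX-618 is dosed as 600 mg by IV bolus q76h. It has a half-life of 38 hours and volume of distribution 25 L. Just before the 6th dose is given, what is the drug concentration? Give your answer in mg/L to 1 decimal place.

f = (1/2)^(τ/t½) = (1/2)^(76/38) ≈ 0.2500.
C₀ = D/Vd = 600/25 ≈ 24.000 mg/L.
Before the 6th dose, 5 doses have been given. Superposition: Cmin = C₀·(f + f² + … + f^5).
≈ 24.000 × (0.2500 + 0.0625 + 0.0156 + 0.0039 + 0.0010) ≈ 24.000 × 0.3330 ≈ 7.992 mg/L.

8.0 mg/L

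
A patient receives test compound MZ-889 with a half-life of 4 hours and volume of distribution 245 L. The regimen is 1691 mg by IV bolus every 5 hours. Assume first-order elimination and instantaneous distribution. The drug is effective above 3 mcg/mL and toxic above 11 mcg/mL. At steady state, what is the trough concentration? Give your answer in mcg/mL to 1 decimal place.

τ/t½ = 5/4 ≈ 1.25, so fraction remaining f = (1/2)^(5/4) ≈ 0.4204.
Accumulation ratio R = 1/(1 − f) ≈ 1/0.5796 ≈ 1.7253.
Single-dose peak C₀ = D/Vd = 1691/245 ≈ 6.902 mcg/mL.
Cmax,ss = C₀/(1 − f) ≈ 6.902/0.5796 ≈ 11.908 mcg/mL.
One interval later, Cmin,ss = Cmax,ss·e^(−kτ) ≈ 11.908 × 0.4204 ≈ 5.006 mcg/mL.
Trough 5.0 mcg/mL vs MEC 3 mcg/mL: adequate.

5.0 mcg/mL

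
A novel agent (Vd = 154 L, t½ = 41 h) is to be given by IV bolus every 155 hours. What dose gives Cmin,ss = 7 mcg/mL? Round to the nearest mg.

13736 mg

τ/t½ = 155/41 ≈ 3.7805, so f = (1/2)^(155/41) ≈ 0.072771.
Cmin,ss = (D/Vd)·f/(1−f), so D = Cmin,ss·Vd·(1−f)/f.
D = 7 × 154 × (1−f)/f ≈ 7 × 154 × 12.74174 ≈ 13735.60 mg.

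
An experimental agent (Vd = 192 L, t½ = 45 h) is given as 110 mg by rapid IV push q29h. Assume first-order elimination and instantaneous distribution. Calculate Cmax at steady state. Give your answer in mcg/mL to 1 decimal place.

1.6 mcg/mL

Over one 29-h interval, 29/45 ≈ 0.64444 half-lives elapse, leaving f ≈ 0.6397 of each dose.
At steady state, accumulation factor R = 1/(1 − e^(−kτ)) ≈ 2.7755.
Each bolus raises the concentration by D/Vd = 110/192 ≈ 0.573 mcg/mL.
Steady-state peak Cmax,ss = C₀·R ≈ 0.573 × 2.7755 ≈ 1.590 mcg/mL.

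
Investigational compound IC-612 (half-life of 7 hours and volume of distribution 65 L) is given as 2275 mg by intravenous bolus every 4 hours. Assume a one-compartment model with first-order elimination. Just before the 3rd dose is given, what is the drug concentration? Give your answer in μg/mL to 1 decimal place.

f = (1/2)^(τ/t½) = (1/2)^(4/7) ≈ 0.6730.
C₀ = D/Vd = 2275/65 ≈ 35.000 μg/mL.
Before the 3rd dose, 2 doses have been given. Superposition: Cmin = C₀·(f + f²).
≈ 35.000 × (0.6730 + 0.4529) ≈ 35.000 × 1.1259 ≈ 39.406 μg/mL.

39.4 μg/mL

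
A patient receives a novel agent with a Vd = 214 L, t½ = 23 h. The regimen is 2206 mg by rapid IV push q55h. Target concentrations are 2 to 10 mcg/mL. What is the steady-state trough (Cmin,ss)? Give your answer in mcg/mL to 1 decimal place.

2.4 mcg/mL

τ/t½ = 55/23 ≈ 2.3913, so fraction remaining f = (1/2)^(55/23) ≈ 0.1906.
Single-dose peak C₀ = D/Vd = 2206/214 ≈ 10.308 mcg/mL.
Steady-state trough Cmin,ss = C₀·f/(1−f) ≈ 10.308 × 0.1906/0.8094 ≈ 2.427 mcg/mL.
Trough 2.4 mcg/mL vs MEC 2 mcg/mL: adequate.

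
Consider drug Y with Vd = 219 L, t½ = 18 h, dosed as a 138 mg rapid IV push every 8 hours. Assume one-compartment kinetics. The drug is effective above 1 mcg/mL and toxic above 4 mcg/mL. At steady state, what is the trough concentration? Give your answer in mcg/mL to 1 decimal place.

k = ln2/t½ = ln2/18 ≈ 0.038508 h⁻¹; fraction remaining f = e^(−kτ) = e^(−0.038508×8) ≈ 0.7349.
Each bolus raises the concentration by D/Vd = 138/219 ≈ 0.630 mcg/mL.
Steady-state trough Cmin,ss = C₀·f/(1−f) ≈ 0.630 × 0.7349/0.2651 ≈ 1.746 mcg/mL.
Trough 1.7 mcg/mL vs MEC 1 mcg/mL: adequate.

1.7 mcg/mL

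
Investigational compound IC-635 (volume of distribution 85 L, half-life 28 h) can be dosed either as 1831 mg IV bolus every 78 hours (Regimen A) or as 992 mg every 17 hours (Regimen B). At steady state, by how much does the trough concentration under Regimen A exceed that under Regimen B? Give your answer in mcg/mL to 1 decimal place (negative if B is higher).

Regimen A: f = (1/2)^(78/28) ≈ 0.1450; Cmin,ss = (1831/85)·f/(1−f) ≈ 3.653 mcg/mL.
Regimen B: f = (1/2)^(17/28) ≈ 0.6565; Cmin,ss = (992/85)·f/(1−f) ≈ 22.305 mcg/mL.
Difference ≈ 3.653 − 22.305 ≈ -18.652 mcg/mL.

-18.7 mcg/mL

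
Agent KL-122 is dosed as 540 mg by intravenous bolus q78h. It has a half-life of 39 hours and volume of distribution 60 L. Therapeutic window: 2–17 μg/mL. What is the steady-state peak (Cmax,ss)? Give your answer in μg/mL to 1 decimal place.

12.0 μg/mL

The dosing interval is 2 half-lives, so f = 2^(−2) = 0.25.
At steady state, R = 1/(1 − 0.25) = 4/3.
Single-dose peak C₀ = D/Vd = 540/60 = 9 μg/mL.
Steady-state peak Cmax,ss = C₀·R = 9 × 4/3 ≈ 12.000 μg/mL.
Peak 12.0 μg/mL vs MTC 17 μg/mL: below toxic threshold.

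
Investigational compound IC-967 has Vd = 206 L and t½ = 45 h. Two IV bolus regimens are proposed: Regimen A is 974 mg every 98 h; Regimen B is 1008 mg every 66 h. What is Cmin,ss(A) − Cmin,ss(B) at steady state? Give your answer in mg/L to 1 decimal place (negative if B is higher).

-1.4 mg/L

Regimen A: f = (1/2)^(98/45) ≈ 0.2210; Cmin,ss = (974/206)·f/(1−f) ≈ 1.341 mg/L.
Regimen B: f = (1/2)^(66/45) ≈ 0.3618; Cmin,ss = (1008/206)·f/(1−f) ≈ 2.774 mg/L.
Difference ≈ 1.341 − 2.774 ≈ -1.433 mg/L.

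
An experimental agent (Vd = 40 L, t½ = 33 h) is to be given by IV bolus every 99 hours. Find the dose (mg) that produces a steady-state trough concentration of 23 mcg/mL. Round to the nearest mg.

6440 mg

τ/t½ = 99/33 ≈ 3, so f = (1/2)^(99/33) ≈ 0.125000.
Cmin,ss = (D/Vd)·f/(1−f), so D = Cmin,ss·Vd·(1−f)/f.
D = 23 × 40 × (1−f)/f ≈ 23 × 40 × 7.00000 ≈ 6440.00 mg.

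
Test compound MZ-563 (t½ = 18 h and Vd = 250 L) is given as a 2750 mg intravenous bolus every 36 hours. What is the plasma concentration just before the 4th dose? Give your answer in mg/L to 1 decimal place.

f = (1/2)^(τ/t½) = (1/2)^(36/18) ≈ 0.2500.
C₀ = D/Vd = 2750/250 ≈ 11.000 mg/L.
Before the 4th dose, 3 doses have been given. Superposition: Cmin = C₀·(f + f² + … + f^3).
≈ 11.000 × (0.2500 + 0.0625 + 0.0156) ≈ 11.000 × 0.3281 ≈ 3.609 mg/L.

3.6 mg/L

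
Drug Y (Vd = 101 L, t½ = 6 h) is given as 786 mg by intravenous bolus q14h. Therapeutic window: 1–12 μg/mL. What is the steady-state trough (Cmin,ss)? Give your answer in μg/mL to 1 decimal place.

1.9 μg/mL

k = ln2/t½ = ln2/6 ≈ 0.115525 h⁻¹; fraction remaining f = e^(−kτ) = e^(−0.115525×14) ≈ 0.1984.
Single-dose peak C₀ = D/Vd = 786/101 ≈ 7.782 μg/mL.
Steady-state trough Cmin,ss = C₀·f/(1−f) ≈ 7.782 × 0.1984/0.8016 ≈ 1.926 μg/mL.
Trough 1.9 μg/mL vs MEC 1 μg/mL: adequate.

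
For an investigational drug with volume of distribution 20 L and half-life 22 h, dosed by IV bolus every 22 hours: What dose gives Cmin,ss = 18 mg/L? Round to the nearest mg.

360 mg

τ/t½ = 22/22 ≈ 1, so f = (1/2)^(22/22) ≈ 0.500000.
Cmin,ss = (D/Vd)·f/(1−f), so D = Cmin,ss·Vd·(1−f)/f.
D = 18 × 20 × (1−f)/f ≈ 18 × 20 × 1.00000 ≈ 360.00 mg.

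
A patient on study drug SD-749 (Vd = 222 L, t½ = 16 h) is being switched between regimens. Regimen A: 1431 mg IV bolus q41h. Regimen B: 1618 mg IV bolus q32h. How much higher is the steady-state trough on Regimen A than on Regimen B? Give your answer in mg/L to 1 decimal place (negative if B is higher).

Regimen A: f = (1/2)^(41/16) ≈ 0.1693; Cmin,ss = (1431/222)·f/(1−f) ≈ 1.314 mg/L.
Regimen B: f = (1/2)^(32/16) ≈ 0.2500; Cmin,ss = (1618/222)·f/(1−f) ≈ 2.429 mg/L.
Difference ≈ 1.314 − 2.429 ≈ -1.115 mg/L.

-1.1 mg/L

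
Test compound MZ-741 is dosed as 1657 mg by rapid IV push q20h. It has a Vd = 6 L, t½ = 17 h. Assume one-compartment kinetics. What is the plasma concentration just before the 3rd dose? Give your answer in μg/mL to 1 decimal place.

f = (1/2)^(τ/t½) = (1/2)^(20/17) ≈ 0.4424.
C₀ = D/Vd = 1657/6 ≈ 276.167 μg/mL.
Before the 3rd dose, 2 doses have been given. Superposition: Cmin = C₀·(f + f²).
≈ 276.167 × (0.4424 + 0.1957) ≈ 276.167 × 0.6381 ≈ 176.222 μg/mL.

176.2 μg/mL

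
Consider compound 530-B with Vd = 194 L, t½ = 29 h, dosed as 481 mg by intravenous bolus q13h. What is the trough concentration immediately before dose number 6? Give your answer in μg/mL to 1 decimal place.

5.4 μg/mL

f = (1/2)^(τ/t½) = (1/2)^(13/29) ≈ 0.7329.
C₀ = D/Vd = 481/194 ≈ 2.479 μg/mL.
Before the 6th dose, 5 doses have been given. Superposition: Cmin = C₀·(f + f² + … + f^5).
≈ 2.479 × (0.7329 + 0.5371 + 0.3937 + 0.2885 + 0.2115) ≈ 2.479 × 2.1637 ≈ 5.364 μg/mL.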